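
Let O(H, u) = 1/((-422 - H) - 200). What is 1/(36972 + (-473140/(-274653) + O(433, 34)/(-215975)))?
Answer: 62580681667125/2313840769261352653 ≈ 2.7046e-5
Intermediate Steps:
O(H, u) = 1/(-622 - H)
1/(36972 + (-473140/(-274653) + O(433, 34)/(-215975))) = 1/(36972 + (-473140/(-274653) - 1/(622 + 433)/(-215975))) = 1/(36972 + (-473140*(-1/274653) - 1/1055*(-1/215975))) = 1/(36972 + (473140/274653 - 1*1/1055*(-1/215975))) = 1/(36972 + (473140/274653 - 1/1055*(-1/215975))) = 1/(36972 + (473140/274653 + 1/227853625)) = 1/(36972 + 107806664407153/62580681667125) = 1/(2313840769261352653/62580681667125) = 62580681667125/2313840769261352653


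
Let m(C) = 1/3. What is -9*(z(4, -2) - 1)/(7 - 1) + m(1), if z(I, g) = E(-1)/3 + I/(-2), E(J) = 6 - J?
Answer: 4/3 ≈ 1.3333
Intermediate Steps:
m(C) = 1/3
z(I, g) = 7/3 - I/2 (z(I, g) = (6 - 1*(-1))/3 + I/(-2) = (6 + 1)*(1/3) + I*(-1/2) = 7*(1/3) - I/2 = 7/3 - I/2)
-9*(z(4, -2) - 1)/(7 - 1) + m(1) = -9*((7/3 - 1/2*4) - 1)/(7 - 1) + 1/3 = -9*((7/3 - 2) - 1)/6 + 1/3 = -9*(1/3 - 1)/6 + 1/3 = -(-6)/6 + 1/3 = -9*(-1/9) + 1/3 = 1 + 1/3 = 4/3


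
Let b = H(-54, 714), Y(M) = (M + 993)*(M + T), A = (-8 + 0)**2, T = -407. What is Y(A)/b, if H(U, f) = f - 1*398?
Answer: -362551/316 ≈ -1147.3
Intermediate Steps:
A = 64 (A = (-8)**2 = 64)
Y(M) = (-407 + M)*(993 + M) (Y(M) = (M + 993)*(M - 407) = (993 + M)*(-407 + M) = (-407 + M)*(993 + M))
H(U, f) = -398 + f (H(U, f) = f - 398 = -398 + f)
b = 316 (b = -398 + 714 = 316)
Y(A)/b = (-404151 + 64**2 + 586*64)/316 = (-404151 + 4096 + 37504)*(1/316) = -362551*1/316 = -362551/316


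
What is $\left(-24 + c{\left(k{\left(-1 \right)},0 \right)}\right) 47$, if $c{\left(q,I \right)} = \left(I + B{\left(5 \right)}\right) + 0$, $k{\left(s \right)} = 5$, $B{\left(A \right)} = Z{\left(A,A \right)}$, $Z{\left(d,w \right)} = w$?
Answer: $-893$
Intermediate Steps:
$B{\left(A \right)} = A$
$c{\left(q,I \right)} = 5 + I$ ($c{\left(q,I \right)} = \left(I + 5\right) + 0 = \left(5 + I\right) + 0 = 5 + I$)
$\left(-24 + c{\left(k{\left(-1 \right)},0 \right)}\right) 47 = \left(-24 + \left(5 + 0\right)\right) 47 = \left(-24 + 5\right) 47 = \left(-19\right) 47 = -893$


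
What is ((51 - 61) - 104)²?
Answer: 12996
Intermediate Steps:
((51 - 61) - 104)² = (-10 - 104)² = (-114)² = 12996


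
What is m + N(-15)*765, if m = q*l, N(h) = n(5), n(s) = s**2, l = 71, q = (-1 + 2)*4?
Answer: 19409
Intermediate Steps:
q = 4 (q = 1*4 = 4)
N(h) = 25 (N(h) = 5**2 = 25)
m = 284 (m = 4*71 = 284)
m + N(-15)*765 = 284 + 25*765 = 284 + 19125 = 19409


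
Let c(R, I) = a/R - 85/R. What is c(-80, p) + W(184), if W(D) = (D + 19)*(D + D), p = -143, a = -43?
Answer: 373528/5 ≈ 74706.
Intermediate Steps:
W(D) = 2*D*(19 + D) (W(D) = (19 + D)*(2*D) = 2*D*(19 + D))
c(R, I) = -128/R (c(R, I) = -43/R - 85/R = -128/R)
c(-80, p) + W(184) = -128/(-80) + 2*184*(19 + 184) = -128*(-1/80) + 2*184*203 = 8/5 + 74704 = 373528/5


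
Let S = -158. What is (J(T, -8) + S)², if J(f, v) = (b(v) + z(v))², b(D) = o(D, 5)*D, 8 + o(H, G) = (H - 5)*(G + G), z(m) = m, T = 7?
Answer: 1442540319364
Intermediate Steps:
o(H, G) = -8 + 2*G*(-5 + H) (o(H, G) = -8 + (H - 5)*(G + G) = -8 + (-5 + H)*(2*G) = -8 + 2*G*(-5 + H))
b(D) = D*(-58 + 10*D) (b(D) = (-8 - 10*5 + 2*5*D)*D = (-8 - 50 + 10*D)*D = (-58 + 10*D)*D = D*(-58 + 10*D))
J(f, v) = (v + 2*v*(-29 + 5*v))² (J(f, v) = (2*v*(-29 + 5*v) + v)² = (v + 2*v*(-29 + 5*v))²)
(J(T, -8) + S)² = ((-8)²*(-57 + 10*(-8))² - 158)² = (64*(-57 - 80)² - 158)² = (64*(-137)² - 158)² = (64*18769 - 158)² = (1201216 - 158)² = 1201058² = 1442540319364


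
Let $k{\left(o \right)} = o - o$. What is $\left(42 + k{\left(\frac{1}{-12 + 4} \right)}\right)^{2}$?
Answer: $1764$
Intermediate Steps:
$k{\left(o \right)} = 0$
$\left(42 + k{\left(\frac{1}{-12 + 4} \right)}\right)^{2} = \left(42 + 0\right)^{2} = 42^{2} = 1764$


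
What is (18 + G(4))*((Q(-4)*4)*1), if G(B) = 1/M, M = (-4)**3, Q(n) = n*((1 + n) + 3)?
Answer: 0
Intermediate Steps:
Q(n) = n*(4 + n)
M = -64
G(B) = -1/64 (G(B) = 1/(-64) = -1/64)
(18 + G(4))*((Q(-4)*4)*1) = (18 - 1/64)*((-4*(4 - 4)*4)*1) = 1151*((-4*0*4)*1)/64 = 1151*((0*4)*1)/64 = 1151*(0*1)/64 = (1151/64)*0 = 0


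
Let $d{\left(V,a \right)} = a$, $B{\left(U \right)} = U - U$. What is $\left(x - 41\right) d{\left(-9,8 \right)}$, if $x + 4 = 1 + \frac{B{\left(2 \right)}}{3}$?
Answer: $-352$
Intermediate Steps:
$B{\left(U \right)} = 0$
$x = -3$ ($x = -4 + \left(1 + \frac{1}{3} \cdot 0\right) = -4 + \left(1 + 0\right) = -4 + 1 = -3$)
$\left(x - 41\right) d{\left(-9,8 \right)} = \left(-3 - 41\right) 8 = \left(-44\right) 8 = -352$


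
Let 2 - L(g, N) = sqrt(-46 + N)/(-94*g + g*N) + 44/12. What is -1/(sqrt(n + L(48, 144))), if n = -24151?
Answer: 20*I*sqrt(6)/sqrt(57966400 + 7*sqrt(2)) ≈ 0.0064345*I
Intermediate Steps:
L(g, N) = -5/3 - sqrt(-46 + N)/(-94*g + N*g) (L(g, N) = 2 - (sqrt(-46 + N)/(-94*g + g*N) + 44/12) = 2 - (sqrt(-46 + N)/(-94*g + N*g) + 44*(1/12)) = 2 - (sqrt(-46 + N)/(-94*g + N*g) + 11/3) = 2 - (11/3 + sqrt(-46 + N)/(-94*g + N*g)) = 2 + (-11/3 - sqrt(-46 + N)/(-94*g + N*g)) = -5/3 - sqrt(-46 + N)/(-94*g + N*g))
-1/(sqrt(n + L(48, 144))) = -1/(sqrt(-24151 + (1/3)*(-3*sqrt(-46 + 144) + 470*48 - 5*144*48)/(48*(-94 + 144)))) = -1/(sqrt(-24151 + (1/3)*(1/48)*(-21*sqrt(2) + 22560 - 34560)/50)) = -1/(sqrt(-24151 + (1/3)*(1/48)*(1/50)*(-21*sqrt(2) + 22560 - 34560))) = -1/(sqrt(-24151 + (1/3)*(1/48)*(1/50)*(-12000 - 21*sqrt(2)))) = -1/(sqrt(-24151 + (-5/3 - 7*sqrt(2)/2400))) = -1/(sqrt(-72458/3 - 7*sqrt(2)/2400)) = -1/sqrt(-72458/3 - 7*sqrt(2)/2400)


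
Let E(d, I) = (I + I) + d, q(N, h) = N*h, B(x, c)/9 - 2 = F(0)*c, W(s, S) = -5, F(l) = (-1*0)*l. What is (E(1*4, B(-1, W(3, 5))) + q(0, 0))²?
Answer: 1600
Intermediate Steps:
F(l) = 0 (F(l) = 0*l = 0)
B(x, c) = 18 (B(x, c) = 18 + 9*(0*c) = 18 + 9*0 = 18 + 0 = 18)
E(d, I) = d + 2*I (E(d, I) = 2*I + d = d + 2*I)
(E(1*4, B(-1, W(3, 5))) + q(0, 0))² = ((1*4 + 2*18) + 0*0)² = ((4 + 36) + 0)² = (40 + 0)² = 40² = 1600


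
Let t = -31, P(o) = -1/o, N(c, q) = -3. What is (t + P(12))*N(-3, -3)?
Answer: 373/4 ≈ 93.250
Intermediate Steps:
(t + P(12))*N(-3, -3) = (-31 - 1/12)*(-3) = -373/12*(-3) = 373/4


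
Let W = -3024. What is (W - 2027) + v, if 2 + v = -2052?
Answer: -7105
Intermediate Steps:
v = -2054 (v = -2 - 2052 = -2054)
(W - 2027) + v = (-3024 - 2027) - 2054 = -5051 - 2054 = -7105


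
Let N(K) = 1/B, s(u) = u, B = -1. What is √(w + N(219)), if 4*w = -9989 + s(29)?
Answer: I*√2491 ≈ 49.91*I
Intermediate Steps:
N(K) = -1 (N(K) = 1/(-1) = -1)
w = -2490 (w = (-9989 + 29)/4 = (¼)*(-9960) = -2490)
√(w + N(219)) = √(-2490 - 1) = √(-2491) = I*√2491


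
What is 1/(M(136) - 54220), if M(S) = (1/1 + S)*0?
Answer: -1/54220 ≈ -1.8443e-5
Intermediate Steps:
M(S) = 0 (M(S) = (1 + S)*0 = 0)
1/(M(136) - 54220) = 1/(0 - 54220) = 1/(-54220) = -1/54220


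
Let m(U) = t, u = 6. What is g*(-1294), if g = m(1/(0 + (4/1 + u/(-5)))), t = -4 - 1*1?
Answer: 6470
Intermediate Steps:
t = -5 (t = -4 - 1 = -5)
m(U) = -5
g = -5
g*(-1294) = -5*(-1294) = 6470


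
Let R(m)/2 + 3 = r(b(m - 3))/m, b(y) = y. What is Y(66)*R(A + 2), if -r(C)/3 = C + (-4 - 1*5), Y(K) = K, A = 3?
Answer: 792/5 ≈ 158.40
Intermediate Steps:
r(C) = 27 - 3*C (r(C) = -3*(C + (-4 - 1*5)) = -3*(C + (-4 - 5)) = -3*(C - 9) = -3*(-9 + C) = 27 - 3*C)
R(m) = -6 + 2*(36 - 3*m)/m (R(m) = -6 + 2*((27 - 3*(m - 3))/m) = -6 + 2*((27 - 3*(-3 + m))/m) = -6 + 2*((27 + (9 - 3*m))/m) = -6 + 2*((36 - 3*m)/m) = -6 + 2*(36 - 3*m)/m)
Y(66)*R(A + 2) = 66*(-12 + 72/(3 + 2)) = 66*(-12 + 72/5) = 66*(12/5) = 792/5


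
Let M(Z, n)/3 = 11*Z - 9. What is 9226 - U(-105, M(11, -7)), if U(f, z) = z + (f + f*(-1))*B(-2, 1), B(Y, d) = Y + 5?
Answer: 8890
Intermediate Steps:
B(Y, d) = 5 + Y
M(Z, n) = -27 + 33*Z (M(Z, n) = 3*(11*Z - 9) = 3*(-9 + 11*Z) = -27 + 33*Z)
U(f, z) = z (U(f, z) = z + (f + f*(-1))*(5 - 2) = z + (f - f)*3 = z + 0*3 = z + 0 = z)
9226 - U(-105, M(11, -7)) = 9226 - (-27 + 33*11) = 9226 - (-27 + 363) = 9226 - 1*336 = 9226 - 336 = 8890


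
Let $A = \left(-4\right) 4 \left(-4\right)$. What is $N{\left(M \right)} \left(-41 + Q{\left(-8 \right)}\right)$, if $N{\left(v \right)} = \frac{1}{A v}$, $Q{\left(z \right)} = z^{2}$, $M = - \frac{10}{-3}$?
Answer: $\frac{69}{640} \approx 0.10781$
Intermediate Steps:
$M = \frac{10}{3}$ ($M = \left(-10\right) \left(- \frac{1}{3}\right) = \frac{10}{3} \approx 3.3333$)
$A = 64$ ($A = \left(-16\right) \left(-4\right) = 64$)
$N{\left(v \right)} = \frac{1}{64 v}$
$N{\left(M \right)} \left(-41 + Q{\left(-8 \right)}\right) = \frac{1}{64 \cdot \frac{10}{3}} \left(-41 + \left(-8\right)^{2}\right) = \frac{1}{64} \cdot \frac{3}{10} \left(-41 + 64\right) = \frac{3}{640} \cdot 23 = \frac{69}{640}$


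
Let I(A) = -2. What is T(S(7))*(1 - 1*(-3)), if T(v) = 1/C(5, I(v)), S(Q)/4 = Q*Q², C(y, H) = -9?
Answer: -4/9 ≈ -0.44444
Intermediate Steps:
S(Q) = 4*Q³ (S(Q) = 4*(Q*Q²) = 4*Q³)
T(v) = -⅑ (T(v) = 1/(-9) = -⅑)
T(S(7))*(1 - 1*(-3)) = -(1 - 1*(-3))/9 = -(1 + 3)/9 = -⅑*4 = -4/9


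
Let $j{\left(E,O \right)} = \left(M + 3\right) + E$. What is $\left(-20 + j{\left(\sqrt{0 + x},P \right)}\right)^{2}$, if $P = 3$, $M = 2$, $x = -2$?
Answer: $\left(15 - i \sqrt{2}\right)^{2} \approx 223.0 - 42.426 i$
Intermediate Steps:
$j{\left(E,O \right)} = 5 + E$ ($j{\left(E,O \right)} = \left(2 + 3\right) + E = 5 + E$)
$\left(-20 + j{\left(\sqrt{0 + x},P \right)}\right)^{2} = \left(-20 + \left(5 + \sqrt{0 - 2}\right)\right)^{2} = \left(-20 + \left(5 + \sqrt{-2}\right)\right)^{2} = \left(-20 + \left(5 + i \sqrt{2}\right)\right)^{2} = \left(-15 + i \sqrt{2}\right)^{2}$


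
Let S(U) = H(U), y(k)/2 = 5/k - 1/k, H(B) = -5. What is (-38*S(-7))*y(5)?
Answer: 304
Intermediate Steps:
y(k) = 8/k (y(k) = 2*(5/k - 1/k) = 2*(4/k) = 8/k)
S(U) = -5
(-38*S(-7))*y(5) = (-38*(-5))*(8/5) = 190*(8*(⅕)) = 190*(8/5) = 304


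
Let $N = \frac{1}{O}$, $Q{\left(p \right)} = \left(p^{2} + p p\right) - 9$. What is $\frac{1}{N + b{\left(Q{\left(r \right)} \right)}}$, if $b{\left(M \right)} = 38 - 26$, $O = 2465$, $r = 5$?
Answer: $\frac{2465}{29581} \approx 0.083331$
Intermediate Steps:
$Q{\left(p \right)} = -9 + 2 p^{2}$ ($Q{\left(p \right)} = \left(p^{2} + p^{2}\right) - 9 = 2 p^{2} - 9 = -9 + 2 p^{2}$)
$b{\left(M \right)} = 12$ ($b{\left(M \right)} = 38 - 26 = 12$)
$N = \frac{1}{2465} \approx 0.00040568$
$\frac{1}{N + b{\left(Q{\left(r \right)} \right)}} = \frac{1}{\frac{1}{2465} + 12} = \frac{1}{\frac{29581}{2465}} = \frac{2465}{29581}$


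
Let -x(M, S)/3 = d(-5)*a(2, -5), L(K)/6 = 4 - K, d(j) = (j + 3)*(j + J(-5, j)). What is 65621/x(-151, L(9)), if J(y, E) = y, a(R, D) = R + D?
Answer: 65621/180 ≈ 364.56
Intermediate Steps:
a(R, D) = D + R
d(j) = (-5 + j)*(3 + j) (d(j) = (j + 3)*(j - 5) = (3 + j)*(-5 + j) = (-5 + j)*(3 + j))
L(K) = 24 - 6*K (L(K) = 6*(4 - K) = 24 - 6*K)
x(M, S) = 180 (x(M, S) = -3*(-15 + (-5)² - 2*(-5))*(-5 + 2) = -3*(-15 + 25 + 10)*(-3) = -60*(-3) = -3*(-60) = 180)
65621/x(-151, L(9)) = 65621/180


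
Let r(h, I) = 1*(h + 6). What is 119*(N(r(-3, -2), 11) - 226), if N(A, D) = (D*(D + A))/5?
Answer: -116144/5 ≈ -23229.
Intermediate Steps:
r(h, I) = 6 + h (r(h, I) = 1*(6 + h) = 6 + h)
N(A, D) = D*(A + D)/5 (N(A, D) = (D*(A + D))*(1/5) = D*(A + D)/5)
119*(N(r(-3, -2), 11) - 226) = 119*((1/5)*11*((6 - 3) + 11) - 226) = 119*((1/5)*11*(3 + 11) - 226) = 119*((1/5)*11*14 - 226) = 119*(154/5 - 226) = 119*(-976/5) = -116144/5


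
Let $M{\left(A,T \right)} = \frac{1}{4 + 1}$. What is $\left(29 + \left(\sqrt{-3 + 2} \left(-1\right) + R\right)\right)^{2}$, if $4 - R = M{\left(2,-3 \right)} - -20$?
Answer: $\frac{4071}{25} - \frac{128 i}{5} \approx 162.84 - 25.6 i$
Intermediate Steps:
$M{\left(A,T \right)} = \frac{1}{5}$
$R = - \frac{81}{5}$ ($R = 4 - \left(\frac{1}{5} - -20\right) = 4 - \left(\frac{1}{5} + 20\right) = 4 - \frac{101}{5} = - \frac{81}{5} \approx -16.2$)
$\left(29 + \left(\sqrt{-3 + 2} \left(-1\right) + R\right)\right)^{2} = \left(29 - \left(\frac{81}{5} - \sqrt{-3 + 2} \left(-1\right)\right)\right)^{2} = \left(29 - \left(\frac{81}{5} - \sqrt{-1} \left(-1\right)\right)\right)^{2} = \left(29 - \left(\frac{81}{5} - i \left(-1\right)\right)\right)^{2} = \left(29 - \left(\frac{81}{5} + i\right)\right)^{2} = \left(\frac{64}{5} - i\right)^{2}$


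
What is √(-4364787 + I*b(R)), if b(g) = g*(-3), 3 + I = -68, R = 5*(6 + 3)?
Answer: I*√4355202 ≈ 2086.9*I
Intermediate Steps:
R = 45 (R = 5*9 = 45)
I = -71 (I = -3 - 68 = -71)
b(g) = -3*g
√(-4364787 + I*b(R)) = √(-4364787 - (-213)*45) = √(-4364787 - 71*(-135)) = √(-4364787 + 9585) = √(-4355202) = I*√4355202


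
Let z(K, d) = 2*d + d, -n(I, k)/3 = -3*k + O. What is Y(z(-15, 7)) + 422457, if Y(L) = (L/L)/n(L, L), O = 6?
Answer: 72240148/171 ≈ 4.2246e+5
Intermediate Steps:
n(I, k) = -18 + 9*k (n(I, k) = -3*(-3*k + 6) = -3*(6 - 3*k) = -18 + 9*k)
z(K, d) = 3*d
Y(L) = 1/(-18 + 9*L) (Y(L) = (L/L)/(-18 + 9*L) = 1/(-18 + 9*L))
Y(z(-15, 7)) + 422457 = 1/(9*(-2 + 3*7)) + 422457 = 1/(9*(-2 + 21)) + 422457 = (⅑)/19 + 422457 = (⅑)*(1/19) + 422457 = 1/171 + 422457 = 72240148/171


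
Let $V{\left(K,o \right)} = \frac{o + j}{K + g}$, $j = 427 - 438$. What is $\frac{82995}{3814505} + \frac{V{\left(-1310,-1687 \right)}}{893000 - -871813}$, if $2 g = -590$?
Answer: $\frac{15672791880011}{720312017344455} \approx 0.021758$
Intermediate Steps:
$g = -295$ ($g = \frac{1}{2} \left(-590\right) = -295$)
$j = -11$
$V{\left(K,o \right)} = \frac{-11 + o}{-295 + K}$ ($V{\left(K,o \right)} = \frac{o - 11}{K - 295} = \frac{-11 + o}{-295 + K}$)
$\frac{82995}{3814505} + \frac{V{\left(-1310,-1687 \right)}}{893000 - -871813} = \frac{82995}{3814505} + \frac{\frac{1}{-295 - 1310} \left(-11 - 1687\right)}{893000 - -871813} = 82995 \cdot \frac{1}{3814505} + \frac{\frac{1}{-1605} \left(-1698\right)}{893000 + 871813} = \frac{16599}{762901} + \frac{\left(- \frac{1}{1605}\right) \left(-1698\right)}{1764813} = \frac{16599}{762901} + \frac{566}{535} \cdot \frac{1}{1764813} = \frac{16599}{762901} + \frac{566}{944174955} = \frac{15672791880011}{720312017344455}$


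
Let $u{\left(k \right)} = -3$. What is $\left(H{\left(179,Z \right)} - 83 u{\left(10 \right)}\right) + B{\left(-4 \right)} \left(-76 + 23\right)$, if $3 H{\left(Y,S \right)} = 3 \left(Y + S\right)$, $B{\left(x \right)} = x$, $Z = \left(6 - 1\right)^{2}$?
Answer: $665$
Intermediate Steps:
$Z = 25$ ($Z = 5^{2} = 25$)
$H{\left(Y,S \right)} = S + Y$ ($H{\left(Y,S \right)} = \frac{3 \left(Y + S\right)}{3} = \frac{3 \left(S + Y\right)}{3} = \frac{3 S + 3 Y}{3} = S + Y$)
$\left(H{\left(179,Z \right)} - 83 u{\left(10 \right)}\right) + B{\left(-4 \right)} \left(-76 + 23\right) = \left(\left(25 + 179\right) - -249\right) - 4 \left(-76 + 23\right) = \left(204 + 249\right) - -212 = 453 + 212 = 665$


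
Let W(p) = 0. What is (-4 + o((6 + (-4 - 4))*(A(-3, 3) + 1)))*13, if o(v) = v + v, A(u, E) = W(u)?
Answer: -104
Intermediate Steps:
A(u, E) = 0
o(v) = 2*v
(-4 + o((6 + (-4 - 4))*(A(-3, 3) + 1)))*13 = (-4 + 2*((6 + (-4 - 4))*(0 + 1)))*13 = (-4 + 2*((6 - 8)*1))*13 = (-4 + 2*(-2*1))*13 = (-4 + 2*(-2))*13 = (-4 - 4)*13 = -8*13 = -104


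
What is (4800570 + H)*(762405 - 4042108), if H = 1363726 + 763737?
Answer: -22721890614199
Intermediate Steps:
H = 2127463
(4800570 + H)*(762405 - 4042108) = (4800570 + 2127463)*(762405 - 4042108) = 6928033*(-3279703) = -22721890614199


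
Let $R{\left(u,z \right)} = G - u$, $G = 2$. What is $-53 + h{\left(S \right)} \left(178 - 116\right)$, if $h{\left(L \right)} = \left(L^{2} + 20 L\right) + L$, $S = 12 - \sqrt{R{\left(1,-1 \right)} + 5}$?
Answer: $24871 - 2790 \sqrt{6} \approx 18037.0$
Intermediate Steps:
$R{\left(u,z \right)} = 2 - u$
$S = 12 - \sqrt{6}$ ($S = 12 - \sqrt{\left(2 - 1\right) + 5} = 12 - \sqrt{1 + 5} = 12 - \sqrt{6} \approx 9.5505$)
$h{\left(L \right)} = L^{2} + 21 L$
$-53 + h{\left(S \right)} \left(178 - 116\right) = -53 + \left(12 - \sqrt{6}\right) \left(21 + \left(12 - \sqrt{6}\right)\right) \left(178 - 116\right) = -53 + \left(12 - \sqrt{6}\right) \left(33 - \sqrt{6}\right) \left(178 - 116\right) = -53 + \left(12 - \sqrt{6}\right) \left(33 - \sqrt{6}\right) 62 = -53 + 62 \left(12 - \sqrt{6}\right) \left(33 - \sqrt{6}\right)$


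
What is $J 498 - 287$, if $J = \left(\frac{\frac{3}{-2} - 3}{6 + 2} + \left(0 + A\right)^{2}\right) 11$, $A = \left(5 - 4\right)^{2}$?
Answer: $\frac{16877}{8} \approx 2109.6$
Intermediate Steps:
$A = 1$ ($A = 1^{2} = 1$)
$J = \frac{77}{16}$ ($J = \left(\frac{\frac{3}{-2} - 3}{6 + 2} + \left(0 + 1\right)^{2}\right) 11 = \left(\frac{3 \left(- \frac{1}{2}\right) - 3}{8} + 1^{2}\right) 11 = \left(\left(- \frac{3}{2} - 3\right) \frac{1}{8} + 1\right) 11 = \left(\left(- \frac{9}{2}\right) \frac{1}{8} + 1\right) 11 = \left(- \frac{9}{16} + 1\right) 11 = \frac{7}{16} \cdot 11 = \frac{77}{16} \approx 4.8125$)
$J 498 - 287 = \frac{77}{16} \cdot 498 - 287 = \frac{19173}{8} - 287 = \frac{16877}{8}$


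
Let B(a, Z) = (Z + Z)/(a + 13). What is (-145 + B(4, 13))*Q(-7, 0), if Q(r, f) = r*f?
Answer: 0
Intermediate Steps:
B(a, Z) = 2*Z/(13 + a) (B(a, Z) = (2*Z)/(13 + a) = 2*Z/(13 + a))
Q(r, f) = f*r
(-145 + B(4, 13))*Q(-7, 0) = (-145 + 2*13/(13 + 4))*(0*(-7)) = (-145 + 2*13/17)*0 = (-145 + 2*13*(1/17))*0 = (-145 + 26/17)*0 = -2439/17*0 = 0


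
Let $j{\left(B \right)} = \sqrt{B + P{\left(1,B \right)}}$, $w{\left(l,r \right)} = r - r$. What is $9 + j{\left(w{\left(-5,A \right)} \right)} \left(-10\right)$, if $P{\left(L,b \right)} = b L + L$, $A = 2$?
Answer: $-1$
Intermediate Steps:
$w{\left(l,r \right)} = 0$
$P{\left(L,b \right)} = L + L b$ ($P{\left(L,b \right)} = L b + L = L + L b$)
$j{\left(B \right)} = \sqrt{1 + 2 B}$ ($j{\left(B \right)} = \sqrt{B + 1 \left(1 + B\right)} = \sqrt{B + \left(1 + B\right)} = \sqrt{1 + 2 B}$)
$9 + j{\left(w{\left(-5,A \right)} \right)} \left(-10\right) = 9 + \sqrt{1 + 2 \cdot 0} \left(-10\right) = 9 + \sqrt{1 + 0} \left(-10\right) = 9 + \sqrt{1} \left(-10\right) = 9 + 1 \left(-10\right) = 9 - 10 = -1$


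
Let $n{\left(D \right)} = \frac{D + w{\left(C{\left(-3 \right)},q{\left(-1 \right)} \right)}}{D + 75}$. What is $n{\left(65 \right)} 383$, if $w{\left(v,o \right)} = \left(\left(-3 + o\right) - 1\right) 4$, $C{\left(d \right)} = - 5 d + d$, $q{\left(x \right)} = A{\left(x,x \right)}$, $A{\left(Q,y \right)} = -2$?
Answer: $\frac{15703}{140} \approx 112.16$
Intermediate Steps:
$q{\left(x \right)} = -2$
$C{\left(d \right)} = - 4 d$
$w{\left(v,o \right)} = -16 + 4 o$ ($w{\left(v,o \right)} = \left(-4 + o\right) 4 = -16 + 4 o$)
$n{\left(D \right)} = \frac{-24 + D}{75 + D}$ ($n{\left(D \right)} = \frac{D + \left(-16 + 4 \left(-2\right)\right)}{D + 75} = \frac{D - 24}{75 + D} = \frac{-24 + D}{75 + D}$)
$n{\left(65 \right)} 383 = \frac{-24 + 65}{75 + 65} \cdot 383 = \frac{1}{140} \cdot 41 \cdot 383 = \frac{41}{140} \cdot 383 = \frac{15703}{140}$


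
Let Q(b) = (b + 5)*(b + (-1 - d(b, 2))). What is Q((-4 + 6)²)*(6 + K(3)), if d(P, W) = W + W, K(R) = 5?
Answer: -99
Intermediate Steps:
d(P, W) = 2*W
Q(b) = (-5 + b)*(5 + b) (Q(b) = (b + 5)*(b + (-1 - 2*2)) = (5 + b)*(b + (-1 - 1*4)) = (5 + b)*(b + (-1 - 4)) = (5 + b)*(b - 5) = (5 + b)*(-5 + b) = (-5 + b)*(5 + b))
Q((-4 + 6)²)*(6 + K(3)) = (-25 + ((-4 + 6)²)²)*(6 + 5) = (-25 + (2²)²)*11 = (-25 + 4²)*11 = (-25 + 16)*11 = -9*11 = -99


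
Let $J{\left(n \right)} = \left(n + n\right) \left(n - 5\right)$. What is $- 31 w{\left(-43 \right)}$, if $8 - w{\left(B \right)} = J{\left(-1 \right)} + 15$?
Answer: $589$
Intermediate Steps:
$J{\left(n \right)} = 2 n \left(-5 + n\right)$
$w{\left(B \right)} = -19$ ($w{\left(B \right)} = 8 - \left(2 \left(-1\right) \left(-5 - 1\right) + 15\right) = 8 - \left(2 \left(-1\right) \left(-6\right) + 15\right) = 8 - \left(12 + 15\right) = 8 - 27 = -19$)
$- 31 w{\left(-43 \right)} = \left(-31\right) \left(-19\right) = 589$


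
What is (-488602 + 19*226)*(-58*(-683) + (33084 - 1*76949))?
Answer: 2058793308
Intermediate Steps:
(-488602 + 19*226)*(-58*(-683) + (33084 - 1*76949)) = (-488602 + 4294)*(39614 + (33084 - 76949)) = -484308*(39614 - 43865) = -484308*(-4251) = 2058793308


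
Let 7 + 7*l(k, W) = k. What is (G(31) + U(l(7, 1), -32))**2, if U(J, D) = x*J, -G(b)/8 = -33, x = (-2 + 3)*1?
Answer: 69696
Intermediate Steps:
l(k, W) = -1 + k/7
x = 1 (x = 1*1 = 1)
G(b) = 264 (G(b) = -8*(-33) = 264)
U(J, D) = J (U(J, D) = 1*J = J)
(G(31) + U(l(7, 1), -32))**2 = (264 + (-1 + (1/7)*7))**2 = (264 + (-1 + 1))**2 = (264 + 0)**2 = 264**2 = 69696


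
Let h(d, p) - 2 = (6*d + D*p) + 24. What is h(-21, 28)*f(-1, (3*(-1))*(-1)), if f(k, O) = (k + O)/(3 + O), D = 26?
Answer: 628/3 ≈ 209.33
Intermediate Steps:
f(k, O) = (O + k)/(3 + O)
h(d, p) = 26 + 6*d + 26*p (h(d, p) = 2 + ((6*d + 26*p) + 24) = 2 + (24 + 6*d + 26*p) = 26 + 6*d + 26*p)
h(-21, 28)*f(-1, (3*(-1))*(-1)) = (26 + 6*(-21) + 26*28)*(((3*(-1))*(-1) - 1)/(3 + (3*(-1))*(-1))) = (26 - 126 + 728)*((-3*(-1) - 1)/(3 - 3*(-1))) = 628*((3 - 1)/(3 + 3)) = 628*(2/6) = 628*((1/6)*2) = 628*(1/3) = 628/3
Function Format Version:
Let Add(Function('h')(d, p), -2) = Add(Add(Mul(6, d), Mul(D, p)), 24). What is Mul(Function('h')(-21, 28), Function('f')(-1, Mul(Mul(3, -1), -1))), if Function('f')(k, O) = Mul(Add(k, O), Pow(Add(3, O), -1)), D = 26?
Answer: Rational(628, 3) ≈ 209.33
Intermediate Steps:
Function('f')(k, O) = Mul(Pow(Add(3, O), -1), Add(O, k)) (Function('f')(k, O) = Mul(Add(O, k), Pow(Add(3, O), -1)) = Mul(Pow(Add(3, O), -1), Add(O, k)))
Function('h')(d, p) = Add(26, Mul(6, d), Mul(26, p)) (Function('h')(d, p) = Add(2, Add(Add(Mul(6, d), Mul(26, p)), 24)) = Add(2, Add(24, Mul(6, d), Mul(26, p))) = Add(26, Mul(6, d), Mul(26, p)))
Mul(Function('h')(-21, 28), Function('f')(-1, Mul(Mul(3, -1), -1))) = Mul(Add(26, Mul(6, -21), Mul(26, 28)), Mul(Pow(Add(3, Mul(Mul(3, -1), -1)), -1), Add(Mul(Mul(3, -1), -1), -1))) = Mul(Add(26, -126, 728), Mul(Pow(Add(3, Mul(-3, -1)), -1), Add(Mul(-3, -1), -1))) = Mul(628, Mul(Pow(Add(3, 3), -1), Add(3, -1))) = Mul(628, Mul(Pow(6, -1), 2)) = Mul(628, Mul(Rational(1, 6), 2)) = Mul(628, Rational(1, 3)) = Rational(628, 3)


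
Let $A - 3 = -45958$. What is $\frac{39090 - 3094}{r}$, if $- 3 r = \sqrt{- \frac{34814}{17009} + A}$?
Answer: $\frac{107988 i \sqrt{13295653103681}}{781683409} \approx 503.73 i$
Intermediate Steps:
$A = -45955$ ($A = 3 - 45958 = -45955$)
$r = - \frac{i \sqrt{13295653103681}}{51027}$ ($r = - \frac{\sqrt{- \frac{34814}{17009} - 45955}}{3} = - \frac{\sqrt{- \frac{781683409}{17009}}}{3} = - \frac{\frac{1}{17009} i \sqrt{13295653103681}}{3} = - \frac{i \sqrt{13295653103681}}{51027} \approx - 71.459 i$)
$\frac{39090 - 3094}{r} = \frac{39090 - 3094}{\left(- \frac{1}{51027}\right) i \sqrt{13295653103681}} = \left(39090 - 3094\right) \frac{3 i \sqrt{13295653103681}}{781683409} = 35996 \frac{3 i \sqrt{13295653103681}}{781683409} = \frac{107988 i \sqrt{13295653103681}}{781683409}$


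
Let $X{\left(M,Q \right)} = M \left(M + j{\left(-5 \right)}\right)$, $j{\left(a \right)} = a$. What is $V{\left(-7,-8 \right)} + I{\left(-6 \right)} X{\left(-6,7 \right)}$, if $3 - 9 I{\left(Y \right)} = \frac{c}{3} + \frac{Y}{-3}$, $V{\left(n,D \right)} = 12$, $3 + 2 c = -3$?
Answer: $\frac{80}{3} \approx 26.667$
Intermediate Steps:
$c = -3$ ($c = - \frac{3}{2} + \frac{1}{2} \left(-3\right) = - \frac{3}{2} - \frac{3}{2} = -3$)
$X{\left(M,Q \right)} = M \left(-5 + M\right)$ ($X{\left(M,Q \right)} = M \left(M - 5\right) = M \left(-5 + M\right)$)
$I{\left(Y \right)} = \frac{4}{9} + \frac{Y}{27}$ ($I{\left(Y \right)} = \frac{1}{3} - \frac{- \frac{3}{3} + \frac{Y}{-3}}{9} = \frac{1}{3} - \frac{\left(-3\right) \frac{1}{3} + Y \left(- \frac{1}{3}\right)}{9} = \frac{1}{3} - \frac{-1 - \frac{Y}{3}}{9} = \frac{1}{3} + \left(\frac{1}{9} + \frac{Y}{27}\right) = \frac{4}{9} + \frac{Y}{27}$)
$V{\left(-7,-8 \right)} + I{\left(-6 \right)} X{\left(-6,7 \right)} = 12 + \left(\frac{4}{9} + \frac{1}{27} \left(-6\right)\right) \left(- 6 \left(-5 - 6\right)\right) = 12 + \left(\frac{4}{9} - \frac{2}{9}\right) \left(\left(-6\right) \left(-11\right)\right) = 12 + \frac{2}{9} \cdot 66 = 12 + \frac{44}{3} = \frac{80}{3}$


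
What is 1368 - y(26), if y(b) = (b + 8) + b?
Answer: 1308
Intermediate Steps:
y(b) = 8 + 2*b (y(b) = (8 + b) + b = 8 + 2*b)
1368 - y(26) = 1368 - (8 + 2*26) = 1368 - (8 + 52) = 1368 - 1*60 = 1368 - 60 = 1308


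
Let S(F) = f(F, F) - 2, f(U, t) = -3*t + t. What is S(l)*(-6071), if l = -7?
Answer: -72852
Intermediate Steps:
f(U, t) = -2*t
S(F) = -2 - 2*F (S(F) = -2*F - 2 = -2 - 2*F)
S(l)*(-6071) = (-2 - 2*(-7))*(-6071) = (-2 + 14)*(-6071) = 12*(-6071) = -72852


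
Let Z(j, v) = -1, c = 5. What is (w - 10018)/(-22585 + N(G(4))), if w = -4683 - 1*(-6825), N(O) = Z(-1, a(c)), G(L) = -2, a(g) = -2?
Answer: 3938/11293 ≈ 0.34871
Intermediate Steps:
N(O) = -1
w = 2142 (w = -4683 + 6825 = 2142)
(w - 10018)/(-22585 + N(G(4))) = (2142 - 10018)/(-22585 - 1) = -7876/(-22586) = -7876*(-1/22586) = 3938/11293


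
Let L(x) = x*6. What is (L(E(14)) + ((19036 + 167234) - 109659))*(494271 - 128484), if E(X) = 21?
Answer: 28069397019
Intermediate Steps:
L(x) = 6*x
(L(E(14)) + ((19036 + 167234) - 109659))*(494271 - 128484) = (6*21 + ((19036 + 167234) - 109659))*(494271 - 128484) = (126 + (186270 - 109659))*365787 = (126 + 76611)*365787 = 76737*365787 = 28069397019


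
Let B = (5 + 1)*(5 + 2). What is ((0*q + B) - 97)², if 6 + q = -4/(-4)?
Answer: 3025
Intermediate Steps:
q = -5 (q = -6 - 4/(-4) = -6 - 4*(-¼) = -6 + 1 = -5)
B = 42 (B = 6*7 = 42)
((0*q + B) - 97)² = ((0*(-5) + 42) - 97)² = ((0 + 42) - 97)² = (42 - 97)² = (-55)² = 3025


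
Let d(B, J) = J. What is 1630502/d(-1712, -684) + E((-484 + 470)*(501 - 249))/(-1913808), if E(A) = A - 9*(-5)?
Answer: -260038782437/109087056 ≈ -2383.8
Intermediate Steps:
E(A) = 45 + A (E(A) = A + 45 = 45 + A)
1630502/d(-1712, -684) + E((-484 + 470)*(501 - 249))/(-1913808) = 1630502/(-684) + (45 + (-484 + 470)*(501 - 249))/(-1913808) = 1630502*(-1/684) + (45 - 14*252)*(-1/1913808) = -815251/342 + (45 - 3528)*(-1/1913808) = -815251/342 - 3483*(-1/1913808) = -815251/342 + 1161/637936 = -260038782437/109087056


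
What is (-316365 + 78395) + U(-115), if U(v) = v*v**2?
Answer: -1758845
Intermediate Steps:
U(v) = v**3
(-316365 + 78395) + U(-115) = (-316365 + 78395) + (-115)**3 = -237970 - 1520875 = -1758845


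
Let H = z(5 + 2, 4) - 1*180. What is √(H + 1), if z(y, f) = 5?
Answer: I*√174 ≈ 13.191*I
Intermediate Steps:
H = -175 (H = 5 - 1*180 = 5 - 180 = -175)
√(H + 1) = √(-175 + 1) = √(-174) = I*√174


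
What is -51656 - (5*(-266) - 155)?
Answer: -50171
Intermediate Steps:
-51656 - (5*(-266) - 155) = -51656 - (-1330 - 155) = -51656 - 1*(-1485) = -51656 + 1485 = -50171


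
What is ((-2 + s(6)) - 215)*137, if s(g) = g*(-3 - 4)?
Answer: -35483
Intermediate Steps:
s(g) = -7*g (s(g) = g*(-7) = -7*g)
((-2 + s(6)) - 215)*137 = ((-2 - 7*6) - 215)*137 = ((-2 - 42) - 215)*137 = (-44 - 215)*137 = -259*137 = -35483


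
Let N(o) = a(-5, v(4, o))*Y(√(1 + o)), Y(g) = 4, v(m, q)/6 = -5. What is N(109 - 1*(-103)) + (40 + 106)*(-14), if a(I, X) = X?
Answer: -2164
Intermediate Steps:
v(m, q) = -30 (v(m, q) = 6*(-5) = -30)
N(o) = -120 (N(o) = -30*4 = -120)
N(109 - 1*(-103)) + (40 + 106)*(-14) = -120 + (40 + 106)*(-14) = -120 + 146*(-14) = -120 - 2044 = -2164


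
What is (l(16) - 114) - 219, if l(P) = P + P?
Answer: -301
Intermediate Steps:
l(P) = 2*P
(l(16) - 114) - 219 = (2*16 - 114) - 219 = (32 - 114) - 219 = -82 - 219 = -301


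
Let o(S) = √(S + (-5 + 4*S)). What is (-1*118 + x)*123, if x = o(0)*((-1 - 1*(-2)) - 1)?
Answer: -14514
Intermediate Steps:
o(S) = √(-5 + 5*S)
x = 0 (x = √(-5 + 5*0)*((-1 - 1*(-2)) - 1) = √(-5 + 0)*((-1 + 2) - 1) = √(-5)*(1 - 1) = (I*√5)*0 = 0)
(-1*118 + x)*123 = (-1*118 + 0)*123 = (-118 + 0)*123 = -118*123 = -14514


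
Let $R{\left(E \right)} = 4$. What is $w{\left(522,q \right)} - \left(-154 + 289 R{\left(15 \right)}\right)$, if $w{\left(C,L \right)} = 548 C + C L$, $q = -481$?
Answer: $33972$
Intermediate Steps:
$w{\left(522,q \right)} - \left(-154 + 289 R{\left(15 \right)}\right) = 522 \left(548 - 481\right) - \left(-154 + 289 \cdot 4\right) = 522 \cdot 67 - \left(-154 + 1156\right) = 34974 - 1002 = 33972$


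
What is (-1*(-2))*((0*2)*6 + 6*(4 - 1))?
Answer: 36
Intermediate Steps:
(-1*(-2))*((0*2)*6 + 6*(4 - 1)) = 2*(0*6 + 6*3) = 2*(0 + 18) = 2*18 = 36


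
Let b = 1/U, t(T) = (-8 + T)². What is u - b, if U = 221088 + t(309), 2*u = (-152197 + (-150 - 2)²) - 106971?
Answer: -36789276049/311689 ≈ -1.1803e+5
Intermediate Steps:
u = -118032 (u = ((-152197 + (-150 - 2)²) - 106971)/2 = ((-152197 + (-152)²) - 106971)/2 = ((-152197 + 23104) - 106971)/2 = (-129093 - 106971)/2 = (½)*(-236064) = -118032)
U = 311689 (U = 221088 + (-8 + 309)² = 221088 + 301² = 221088 + 90601 = 311689)
b = 1/311689 ≈ 3.2083e-6
u - b = -118032 - 1*1/311689 = -118032 - 1/311689 = -36789276049/311689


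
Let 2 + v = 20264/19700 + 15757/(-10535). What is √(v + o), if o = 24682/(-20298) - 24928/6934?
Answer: 2*I*√198023176368385825553607063/10432294060755 ≈ 2.6978*I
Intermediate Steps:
v = -3657219/1482425 (v = -2 + (20264/19700 + 15757/(-10535)) = -2 + (20264*(1/19700) + 15757*(-1/10535)) = -2 + (5066/4925 - 2251/1505) = -2 - 692369/1482425 = -3657219/1482425 ≈ -2.4671)
o = -169283383/35186583 (o = 24682*(-1/20298) - 24928*1/6934 = -12341/10149 - 12464/3467 = -169283383/35186583 ≈ -4.8110)
√(v + o) = √(-3657219/1482425 - 169283383/35186583) = √(-379634958936452/52161470303775) = 2*I*√198023176368385825553607063/10432294060755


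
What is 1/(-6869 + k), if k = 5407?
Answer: -1/1462 ≈ -0.00068399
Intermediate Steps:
1/(-6869 + k) = 1/(-6869 + 5407) = 1/(-1462) = -1/1462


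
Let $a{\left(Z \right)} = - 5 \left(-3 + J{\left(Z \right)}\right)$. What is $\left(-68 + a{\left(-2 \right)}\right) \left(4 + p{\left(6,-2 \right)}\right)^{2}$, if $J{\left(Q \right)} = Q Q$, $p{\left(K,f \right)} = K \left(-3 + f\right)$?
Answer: $-49348$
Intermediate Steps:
$J{\left(Q \right)} = Q^{2}$
$a{\left(Z \right)} = 15 - 5 Z^{2}$ ($a{\left(Z \right)} = - 5 \left(-3 + Z^{2}\right) = 15 - 5 Z^{2}$)
$\left(-68 + a{\left(-2 \right)}\right) \left(4 + p{\left(6,-2 \right)}\right)^{2} = \left(-68 + \left(15 - 5 \left(-2\right)^{2}\right)\right) \left(4 + 6 \left(-3 - 2\right)\right)^{2} = \left(-68 + \left(15 - 20\right)\right) \left(4 + 6 \left(-5\right)\right)^{2} = \left(-68 + \left(15 - 20\right)\right) \left(4 - 30\right)^{2} = \left(-68 - 5\right) \left(-26\right)^{2} = \left(-73\right) 676 = -49348$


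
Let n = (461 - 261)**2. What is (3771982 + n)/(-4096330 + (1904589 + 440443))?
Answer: -1905991/875649 ≈ -2.1767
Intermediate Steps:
n = 40000 (n = 200**2 = 40000)
(3771982 + n)/(-4096330 + (1904589 + 440443)) = (3771982 + 40000)/(-4096330 + (1904589 + 440443)) = 3811982/(-4096330 + 2345032) = 3811982/(-1751298) = 3811982*(-1/1751298) = -1905991/875649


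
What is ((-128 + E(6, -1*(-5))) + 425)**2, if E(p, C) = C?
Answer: 91204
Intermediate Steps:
((-128 + E(6, -1*(-5))) + 425)**2 = ((-128 - 1*(-5)) + 425)**2 = ((-128 + 5) + 425)**2 = (-123 + 425)**2 = 302**2 = 91204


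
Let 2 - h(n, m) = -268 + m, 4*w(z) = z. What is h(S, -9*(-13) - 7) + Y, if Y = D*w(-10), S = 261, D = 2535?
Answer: -12355/2 ≈ -6177.5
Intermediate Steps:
w(z) = z/4
h(n, m) = 270 - m (h(n, m) = 2 - (-268 + m) = 2 + (268 - m) = 270 - m)
Y = -12675/2 (Y = 2535*((¼)*(-10)) = 2535*(-5/2) = -12675/2 ≈ -6337.5)
h(S, -9*(-13) - 7) + Y = (270 - (-9*(-13) - 7)) - 12675/2 = (270 - (117 - 7)) - 12675/2 = (270 - 1*110) - 12675/2 = (270 - 110) - 12675/2 = 160 - 12675/2 = -12355/2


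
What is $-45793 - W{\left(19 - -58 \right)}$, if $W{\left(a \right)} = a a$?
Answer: $-51722$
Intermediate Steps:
$W{\left(a \right)} = a^{2}$
$-45793 - W{\left(19 - -58 \right)} = -45793 - \left(19 - -58\right)^{2} = -45793 - \left(19 + 58\right)^{2} = -45793 - 77^{2} = -45793 - 5929 = -51722$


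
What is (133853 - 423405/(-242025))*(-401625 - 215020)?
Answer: -266359361545678/3227 ≈ -8.2541e+10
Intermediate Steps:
(133853 - 423405/(-242025))*(-401625 - 215020) = (133853 - 423405*(-1/242025))*(-616645) = (133853 + 28227/16135)*(-616645) = (2159746382/16135)*(-616645) = -266359361545678/3227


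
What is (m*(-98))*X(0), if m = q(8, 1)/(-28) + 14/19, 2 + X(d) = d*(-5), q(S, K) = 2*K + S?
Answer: 1414/19 ≈ 74.421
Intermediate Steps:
q(S, K) = S + 2*K
X(d) = -2 - 5*d (X(d) = -2 + d*(-5) = -2 - 5*d)
m = 101/266 (m = (8 + 2*1)/(-28) + 14/19 = (8 + 2)*(-1/28) + 14*(1/19) = 10*(-1/28) + 14/19 = -5/14 + 14/19 = 101/266 ≈ 0.37970)
(m*(-98))*X(0) = ((101/266)*(-98))*(-2 - 5*0) = -707*(-2 + 0)/19 = -707/19*(-2) = 1414/19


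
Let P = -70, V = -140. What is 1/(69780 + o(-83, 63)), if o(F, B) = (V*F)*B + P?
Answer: 1/801770 ≈ 1.2472e-6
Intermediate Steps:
o(F, B) = -70 - 140*B*F (o(F, B) = (-140*F)*B - 70 = -140*B*F - 70 = -70 - 140*B*F)
1/(69780 + o(-83, 63)) = 1/(69780 + (-70 - 140*63*(-83))) = 1/(69780 + (-70 + 732060)) = 1/(69780 + 731990) = 1/801770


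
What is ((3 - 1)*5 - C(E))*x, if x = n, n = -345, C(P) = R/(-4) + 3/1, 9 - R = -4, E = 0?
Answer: -14145/4 ≈ -3536.3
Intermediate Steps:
R = 13 (R = 9 - 1*(-4) = 9 + 4 = 13)
C(P) = -¼ (C(P) = 13/(-4) + 3/1 = 13*(-¼) + 3*1 = -13/4 + 3 = -¼)
x = -345
((3 - 1)*5 - C(E))*x = ((3 - 1)*5 - 1*(-¼))*(-345) = (2*5 + ¼)*(-345) = (10 + ¼)*(-345) = (41/4)*(-345) = -14145/4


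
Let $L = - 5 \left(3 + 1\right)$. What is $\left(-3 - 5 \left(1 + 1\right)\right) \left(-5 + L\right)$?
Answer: $325$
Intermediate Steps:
$L = -20$ ($L = \left(-5\right) 4 = -20$)
$\left(-3 - 5 \left(1 + 1\right)\right) \left(-5 + L\right) = \left(-3 - 5 \left(1 + 1\right)\right) \left(-5 - 20\right) = \left(-3 - 10\right) \left(-25\right) = \left(-13\right) \left(-25\right) = 325$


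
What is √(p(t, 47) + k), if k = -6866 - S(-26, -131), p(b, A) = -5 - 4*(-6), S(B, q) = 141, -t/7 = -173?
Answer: 2*I*√1747 ≈ 83.594*I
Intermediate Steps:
t = 1211 (t = -7*(-173) = 1211)
p(b, A) = 19 (p(b, A) = -5 + 24 = 19)
k = -7007 (k = -6866 - 1*141 = -6866 - 141 = -7007)
√(p(t, 47) + k) = √(19 - 7007) = √(-6988) = 2*I*√1747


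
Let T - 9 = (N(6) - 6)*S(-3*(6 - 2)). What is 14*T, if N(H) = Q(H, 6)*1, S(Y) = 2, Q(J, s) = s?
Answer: 126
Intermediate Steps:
N(H) = 6 (N(H) = 6*1 = 6)
T = 9 (T = 9 + (6 - 6)*2 = 9 + 0*2 = 9 + 0 = 9)
14*T = 14*9 = 126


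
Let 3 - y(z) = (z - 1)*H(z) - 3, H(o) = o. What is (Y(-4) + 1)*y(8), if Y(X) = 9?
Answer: -500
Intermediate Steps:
y(z) = 6 - z*(-1 + z) (y(z) = 3 - ((z - 1)*z - 3) = 3 - ((-1 + z)*z - 3) = 3 - (z*(-1 + z) - 3) = 3 - (-3 + z*(-1 + z)) = 3 + (3 - z*(-1 + z)) = 6 - z*(-1 + z))
(Y(-4) + 1)*y(8) = (9 + 1)*(6 + 8 - 1*8**2) = 10*(6 + 8 - 1*64) = 10*(6 + 8 - 64) = 10*(-50) = -500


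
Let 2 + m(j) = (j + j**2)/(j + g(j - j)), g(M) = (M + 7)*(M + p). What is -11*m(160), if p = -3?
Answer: -280302/139 ≈ -2016.6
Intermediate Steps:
g(M) = (-3 + M)*(7 + M) (g(M) = (M + 7)*(M - 3) = (7 + M)*(-3 + M) = (-3 + M)*(7 + M))
m(j) = -2 + (j + j**2)/(-21 + j) (m(j) = -2 + (j + j**2)/(j + (-21 + (j - j)**2 + 4*(j - j))) = -2 + (j + j**2)/(j + (-21 + 0**2 + 4*0)) = -2 + (j + j**2)/(j + (-21 + 0 + 0)) = -2 + (j + j**2)/(j - 21) = -2 + (j + j**2)/(-21 + j))
-11*m(160) = -11*(42 + 160**2 - 1*160)/(-21 + 160) = -11*(42 + 25600 - 160)/139 = -11*25482/139 = -280302/139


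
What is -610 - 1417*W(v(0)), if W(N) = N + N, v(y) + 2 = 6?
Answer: -11946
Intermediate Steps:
v(y) = 4 (v(y) = -2 + 6 = 4)
W(N) = 2*N
-610 - 1417*W(v(0)) = -610 - 2834*4 = -610 - 1417*8 = -610 - 11336 = -11946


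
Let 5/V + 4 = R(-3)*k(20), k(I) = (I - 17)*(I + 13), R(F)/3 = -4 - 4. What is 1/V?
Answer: -476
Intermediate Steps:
R(F) = -24 (R(F) = 3*(-4 - 4) = 3*(-8) = -24)
k(I) = (-17 + I)*(13 + I)
V = -1/476 (V = 5/(-4 - 24*(-221 + 20**2 - 4*20)) = 5/(-4 - 24*(-221 + 400 - 80)) = 5/(-4 - 24*99) = 5/(-4 - 2376) = 5/(-2380) = 5*(-1/2380) = -1/476 ≈ -0.0021008)
1/V = 1/(-1/476) = -476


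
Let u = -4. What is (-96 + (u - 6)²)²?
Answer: 16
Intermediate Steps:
(-96 + (u - 6)²)² = (-96 + (-4 - 6)²)² = (-96 + (-10)²)² = (-96 + 100)² = 4² = 16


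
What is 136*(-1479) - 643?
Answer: -201787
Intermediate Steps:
136*(-1479) - 643 = -201144 - 643 = -201787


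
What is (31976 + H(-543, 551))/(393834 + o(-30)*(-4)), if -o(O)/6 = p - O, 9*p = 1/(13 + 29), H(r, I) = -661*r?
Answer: 24626637/24856906 ≈ 0.99074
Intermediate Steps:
p = 1/378 (p = 1/(9*(13 + 29)) = (⅑)/42 = (⅑)*(1/42) = 1/378 ≈ 0.0026455)
o(O) = -1/63 + 6*O (o(O) = -6*(1/378 - O) = -1/63 + 6*O)
(31976 + H(-543, 551))/(393834 + o(-30)*(-4)) = (31976 - 661*(-543))/(393834 + (-1/63 + 6*(-30))*(-4)) = (31976 + 358923)/(393834 + (-1/63 - 180)*(-4)) = 390899/(393834 - 11341/63*(-4)) = 390899/(393834 + 45364/63) = 390899/(24856906/63) = 390899*(63/24856906) = 24626637/24856906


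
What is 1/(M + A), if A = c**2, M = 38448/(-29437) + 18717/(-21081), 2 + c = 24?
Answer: 206853799/99663407177 ≈ 0.0020755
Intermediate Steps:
c = 22 (c = -2 + 24 = 22)
M = -453831539/206853799 (M = 38448*(-1/29437) + 18717*(-1/21081) = -38448/29437 - 6239/7027 = -453831539/206853799 ≈ -2.1940)
A = 484 (A = 22**2 = 484)
1/(M + A) = 1/(-453831539/206853799 + 484) = 1/(99663407177/206853799) = 206853799/99663407177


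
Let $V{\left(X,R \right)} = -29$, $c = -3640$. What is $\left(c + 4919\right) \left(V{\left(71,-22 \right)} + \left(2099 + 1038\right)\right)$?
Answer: $3975132$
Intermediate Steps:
$\left(c + 4919\right) \left(V{\left(71,-22 \right)} + \left(2099 + 1038\right)\right) = \left(-3640 + 4919\right) \left(-29 + \left(2099 + 1038\right)\right) = 1279 \left(-29 + 3137\right) = 1279 \cdot 3108 = 3975132$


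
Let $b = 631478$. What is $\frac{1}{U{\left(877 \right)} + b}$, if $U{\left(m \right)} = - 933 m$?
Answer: $- \frac{1}{186763} \approx -5.3544 \cdot 10^{-6}$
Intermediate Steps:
$\frac{1}{U{\left(877 \right)} + b} = \frac{1}{\left(-933\right) 877 + 631478} = \frac{1}{-818241 + 631478} = \frac{1}{-186763} = - \frac{1}{186763}$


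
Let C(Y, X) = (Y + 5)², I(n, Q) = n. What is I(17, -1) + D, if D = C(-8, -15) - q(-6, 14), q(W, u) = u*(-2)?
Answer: 54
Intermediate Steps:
q(W, u) = -2*u
C(Y, X) = (5 + Y)²
D = 37 (D = (5 - 8)² - (-2)*14 = (-3)² - 1*(-28) = 9 + 28 = 37)
I(17, -1) + D = 17 + 37 = 54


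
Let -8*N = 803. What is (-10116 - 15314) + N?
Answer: -204243/8 ≈ -25530.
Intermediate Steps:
N = -803/8 (N = -1/8*803 = -803/8 ≈ -100.38)
(-10116 - 15314) + N = (-10116 - 15314) - 803/8 = -25430 - 803/8 = -204243/8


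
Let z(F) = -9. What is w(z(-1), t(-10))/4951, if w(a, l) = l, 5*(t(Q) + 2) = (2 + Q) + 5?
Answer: -13/24755 ≈ -0.00052515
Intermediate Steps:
t(Q) = -⅗ + Q/5 (t(Q) = -2 + ((2 + Q) + 5)/5 = -2 + (7 + Q)/5 = -2 + (7/5 + Q/5) = -⅗ + Q/5)
w(z(-1), t(-10))/4951 = (-⅗ + (⅕)*(-10))/4951 = (-⅗ - 2)*(1/4951) = -13/5*1/4951 = -13/24755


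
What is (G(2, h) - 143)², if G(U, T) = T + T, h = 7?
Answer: 16641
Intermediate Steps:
G(U, T) = 2*T
(G(2, h) - 143)² = (2*7 - 143)² = (14 - 143)² = (-129)² = 16641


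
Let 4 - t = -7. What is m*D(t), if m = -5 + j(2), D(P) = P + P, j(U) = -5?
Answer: -220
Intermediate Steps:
t = 11 (t = 4 - 1*(-7) = 4 + 7 = 11)
D(P) = 2*P
m = -10 (m = -5 - 5 = -10)
m*D(t) = -20*11 = -10*22 = -220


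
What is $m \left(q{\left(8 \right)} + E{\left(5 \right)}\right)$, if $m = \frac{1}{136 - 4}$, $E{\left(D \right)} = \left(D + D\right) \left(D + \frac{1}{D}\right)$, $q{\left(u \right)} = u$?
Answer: $\frac{5}{11} \approx 0.45455$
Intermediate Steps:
$E{\left(D \right)} = 2 D \left(D + \frac{1}{D}\right)$
$m = \frac{1}{132} \approx 0.0075758$
$m \left(q{\left(8 \right)} + E{\left(5 \right)}\right) = \frac{8 + \left(2 + 2 \cdot 5^{2}\right)}{132} = \frac{8 + \left(2 + 2 \cdot 25\right)}{132} = \frac{8 + \left(2 + 50\right)}{132} = \frac{8 + 52}{132} = \frac{1}{132} \cdot 60 = \frac{5}{11}$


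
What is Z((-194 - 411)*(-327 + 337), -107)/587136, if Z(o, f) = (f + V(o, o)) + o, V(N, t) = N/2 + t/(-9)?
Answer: -19147/1321056 ≈ -0.014494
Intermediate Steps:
V(N, t) = N/2 - t/9 (V(N, t) = N*(½) + t*(-⅑) = N/2 - t/9)
Z(o, f) = f + 25*o/18 (Z(o, f) = (f + (o/2 - o/9)) + o = (f + 7*o/18) + o = f + 25*o/18)
Z((-194 - 411)*(-327 + 337), -107)/587136 = (-107 + 25*((-194 - 411)*(-327 + 337))/18)/587136 = (-107 + 25*(-605*10)/18)*(1/587136) = (-107 + (25/18)*(-6050))*(1/587136) = (-107 - 75625/9)*(1/587136) = -76588/9*1/587136 = -19147/1321056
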